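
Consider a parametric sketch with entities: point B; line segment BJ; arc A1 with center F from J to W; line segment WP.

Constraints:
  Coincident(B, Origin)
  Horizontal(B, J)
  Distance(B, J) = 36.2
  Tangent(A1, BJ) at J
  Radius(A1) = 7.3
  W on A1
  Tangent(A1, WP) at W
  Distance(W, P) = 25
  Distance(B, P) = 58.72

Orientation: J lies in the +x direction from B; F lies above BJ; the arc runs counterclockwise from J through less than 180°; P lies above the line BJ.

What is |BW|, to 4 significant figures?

43.37

B is at the origin; BJ is horizontal with |BJ| = 36.2 and J on the +x side, so J = (36.20, 0.000). A1 meets BJ tangentially, so FJ is at right angles to BJ, so F = J + (0, 7.3) = (36.20, 7.300). Since FW ⟂ WP (tangency), |FP| = √(7.3² + 25.0²) = 26.04 regardless of where W sits on A1. So P lies on both circle(B, 58.72) and circle(F, 26.04); the above-BJ intersection is P = (51.35, 28.49). W is the foot of the tangent from P: W = (43.09, 4.889).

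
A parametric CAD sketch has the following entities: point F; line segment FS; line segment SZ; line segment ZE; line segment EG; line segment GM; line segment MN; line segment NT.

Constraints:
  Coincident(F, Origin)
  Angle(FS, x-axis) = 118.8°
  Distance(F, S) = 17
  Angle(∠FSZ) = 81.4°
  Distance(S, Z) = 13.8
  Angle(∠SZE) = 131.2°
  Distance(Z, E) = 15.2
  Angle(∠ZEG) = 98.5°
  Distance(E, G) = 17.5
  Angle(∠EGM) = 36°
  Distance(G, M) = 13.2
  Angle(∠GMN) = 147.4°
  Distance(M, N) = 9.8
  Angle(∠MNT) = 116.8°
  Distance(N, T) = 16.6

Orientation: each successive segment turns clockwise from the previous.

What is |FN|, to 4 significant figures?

21.28

F is at the origin; FS runs at 118.8° with length 17.0, so S = (-8.190, 14.90). ∠FSZ = 81.4° gives SZ at 20.20° from the x-axis; with |SZ| = 13.8, Z = (4.761, 19.66). ∠SZE = 131.2° gives ZE at -28.60° from the x-axis; with |ZE| = 15.2, E = (18.11, 12.39). ∠ZEG = 98.5° gives EG at -110.1° from the x-axis; with |EG| = 17.5, G = (12.09, -4.048). ∠EGM = 36.0° gives GM at 105.9° from the x-axis; with |GM| = 13.2, M = (8.476, 8.647). ∠GMN = 147.4° gives MN at 73.30° from the x-axis; with |MN| = 9.8, N = (11.29, 18.03). Then |FN| = |N − F| = 21.28.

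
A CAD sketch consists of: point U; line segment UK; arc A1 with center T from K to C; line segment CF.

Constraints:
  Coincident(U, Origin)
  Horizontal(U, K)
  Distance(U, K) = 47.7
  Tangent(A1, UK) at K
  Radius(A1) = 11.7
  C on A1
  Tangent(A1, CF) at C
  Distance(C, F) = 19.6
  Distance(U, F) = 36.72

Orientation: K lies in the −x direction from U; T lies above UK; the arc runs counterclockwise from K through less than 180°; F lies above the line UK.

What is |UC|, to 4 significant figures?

37.88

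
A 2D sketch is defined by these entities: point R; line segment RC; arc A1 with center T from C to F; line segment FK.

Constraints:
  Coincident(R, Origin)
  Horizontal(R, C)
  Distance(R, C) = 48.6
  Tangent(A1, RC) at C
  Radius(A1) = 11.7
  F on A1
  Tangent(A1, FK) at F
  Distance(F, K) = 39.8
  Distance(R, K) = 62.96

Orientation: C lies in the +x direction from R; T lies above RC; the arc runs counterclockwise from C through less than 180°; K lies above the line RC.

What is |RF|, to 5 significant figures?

61.119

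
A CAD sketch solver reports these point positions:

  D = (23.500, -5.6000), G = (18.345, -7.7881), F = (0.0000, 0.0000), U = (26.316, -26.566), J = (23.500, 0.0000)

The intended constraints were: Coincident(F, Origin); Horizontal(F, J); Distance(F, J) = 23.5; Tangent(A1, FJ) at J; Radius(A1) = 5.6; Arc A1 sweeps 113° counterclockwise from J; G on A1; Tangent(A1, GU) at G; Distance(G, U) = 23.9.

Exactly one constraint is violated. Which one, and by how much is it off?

Distance(G, U) = 23.9 — off by 3.50.

F = (0.00, 0.00) ✓; F.y = 0.00, J.y = 0.00 ✓; |FJ| = 23.50 ✓; ∠(DJ, JF) = 90.00° ✓; |DJ| = 5.600 ✓; bearing(D→G) − bearing(D→J) = 113.0° ✓; |DG| = 5.600 ✓; ∠(DG, GU) = 90.00° ✓; |GU| = 20.40 ✗.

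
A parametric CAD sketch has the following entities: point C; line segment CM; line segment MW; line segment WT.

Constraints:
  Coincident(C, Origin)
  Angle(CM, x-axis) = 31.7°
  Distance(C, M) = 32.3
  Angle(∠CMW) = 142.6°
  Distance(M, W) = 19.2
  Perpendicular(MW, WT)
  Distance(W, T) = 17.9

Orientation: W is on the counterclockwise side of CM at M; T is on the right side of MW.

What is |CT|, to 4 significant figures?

58.48

∠CMW = 142.6°, so MW runs at 31.7° + (180° − 142.6°) = 69.10° from the x-axis; with |MW| = 19.2, W = M + 19.2·(cos 69.10°, sin 69.10°) = (34.33, 34.91). MW ⟂ WT; with |WT| = 17.9 on the right of MW, T = W + 17.9·(0.9342, -0.3567) = (51.05, 28.52). Then |CT| = |T − C| = 58.48.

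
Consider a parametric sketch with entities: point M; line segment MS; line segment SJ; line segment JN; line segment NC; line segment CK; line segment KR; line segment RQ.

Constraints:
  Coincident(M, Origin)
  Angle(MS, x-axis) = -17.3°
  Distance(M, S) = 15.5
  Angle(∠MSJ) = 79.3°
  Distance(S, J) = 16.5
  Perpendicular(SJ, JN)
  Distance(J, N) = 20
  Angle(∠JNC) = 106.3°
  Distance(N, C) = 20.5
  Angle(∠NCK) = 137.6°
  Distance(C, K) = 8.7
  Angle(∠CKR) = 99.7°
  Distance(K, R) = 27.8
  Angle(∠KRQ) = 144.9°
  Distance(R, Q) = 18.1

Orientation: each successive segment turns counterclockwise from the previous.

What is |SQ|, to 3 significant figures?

19.4

M is at the origin; MS runs at -17.3° with length 15.5, so S = (14.8, -4.61). ∠MSJ = 79.3° gives SJ at 83.4° from the x-axis; with |SJ| = 16.5, J = (16.7, 11.8). The perpendicularity gives JN at right angles to SJ, so JN runs at 173°; with |JN| = 20.0, N = (-3.17, 14.1). ∠JNC = 106.3° gives NC at -113° from the x-axis; with |NC| = 20.5, C = (-11.1, -4.80). ∠NCK = 137.6° gives CK at -70.5° from the x-axis; with |CK| = 8.7, K = (-8.25, -13.0). ∠CKR = 99.7° gives KR at 9.80° from the x-axis; with |KR| = 27.8, R = (19.1, -8.27). ∠KRQ = 144.9° gives RQ at 44.9° from the x-axis; with |RQ| = 18.1, Q = (32.0, 4.50). Then |SQ| = |Q − S| = 19.4.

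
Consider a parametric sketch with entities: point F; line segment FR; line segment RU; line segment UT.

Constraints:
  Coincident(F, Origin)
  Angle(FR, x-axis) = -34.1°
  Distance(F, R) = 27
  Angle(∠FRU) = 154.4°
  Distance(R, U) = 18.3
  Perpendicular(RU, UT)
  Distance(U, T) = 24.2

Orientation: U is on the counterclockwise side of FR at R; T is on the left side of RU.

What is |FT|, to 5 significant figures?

44.453

F is at the origin; FR runs at -34.1° with length 27.0, so R = 27.0·(cos -34.1°, sin -34.1°) = (22.358, -15.137). ∠FRU = 154.4°, so RU runs at -34.1° + (180° − 154.4°) = -8.5000° from the x-axis; with |RU| = 18.3, U = R + 18.3·(cos -8.5000°, sin -8.5000°) = (40.457, -17.842). RU is perpendicular to UT; with |UT| = 24.2 on the left of RU, T = U + 24.2·(0.14781, 0.98902) = (44.034, 6.0920). Then |FT| = |T − F| = 44.453.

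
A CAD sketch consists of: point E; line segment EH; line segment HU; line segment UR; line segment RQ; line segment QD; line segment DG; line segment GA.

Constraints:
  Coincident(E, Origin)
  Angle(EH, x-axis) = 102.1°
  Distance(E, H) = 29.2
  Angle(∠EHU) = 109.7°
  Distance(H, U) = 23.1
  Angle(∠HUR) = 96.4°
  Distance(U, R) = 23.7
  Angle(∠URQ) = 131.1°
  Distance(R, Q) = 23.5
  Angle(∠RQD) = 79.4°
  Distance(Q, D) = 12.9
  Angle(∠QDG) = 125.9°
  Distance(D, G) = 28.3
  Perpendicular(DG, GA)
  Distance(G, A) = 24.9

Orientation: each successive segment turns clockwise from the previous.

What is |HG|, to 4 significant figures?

11.07

∠RQD = 79.4° gives QD at 158.7° from the x-axis; with |QD| = 12.9, D = (11.79, 3.694). ∠QDG = 125.9° gives DG at 104.6° from the x-axis; with |DG| = 28.3, G = (4.652, 31.08). Then |HG| = |G − H| = 11.07.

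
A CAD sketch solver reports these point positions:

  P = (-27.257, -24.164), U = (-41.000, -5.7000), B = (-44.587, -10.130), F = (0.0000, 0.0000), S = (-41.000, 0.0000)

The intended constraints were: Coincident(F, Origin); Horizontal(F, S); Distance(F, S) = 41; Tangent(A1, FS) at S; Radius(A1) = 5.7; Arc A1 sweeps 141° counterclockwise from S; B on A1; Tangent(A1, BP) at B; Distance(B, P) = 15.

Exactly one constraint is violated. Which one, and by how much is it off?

Distance(B, P) = 15 — off by 7.30.

F = (0.00, 0.00) ✓; F.y = 0.00, S.y = 0.00 ✓; |FS| = 41.00 ✓; ∠(US, SF) = 90.00° ✓; |US| = 5.700 ✓; bearing(U→B) − bearing(U→S) = 141.0° ✓; |UB| = 5.700 ✓; ∠(UB, BP) = 90.00° ✓; |BP| = 22.30 ✗.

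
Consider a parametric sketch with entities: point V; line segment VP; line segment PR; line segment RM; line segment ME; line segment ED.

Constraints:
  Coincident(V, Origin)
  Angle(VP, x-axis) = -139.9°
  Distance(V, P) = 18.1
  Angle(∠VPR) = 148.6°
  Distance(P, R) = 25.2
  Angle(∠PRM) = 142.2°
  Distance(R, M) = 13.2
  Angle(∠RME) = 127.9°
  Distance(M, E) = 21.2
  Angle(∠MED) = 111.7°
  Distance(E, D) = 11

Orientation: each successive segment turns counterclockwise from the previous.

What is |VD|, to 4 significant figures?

47.40

V is at the origin; VP runs at -139.9° with length 18.1, so P = (-13.85, -11.66). ∠VPR = 148.6° gives PR at -108.5° from the x-axis; with |PR| = 25.2, R = (-21.84, -35.56). ∠PRM = 142.2° gives RM at -70.70° from the x-axis; with |RM| = 13.2, M = (-17.48, -48.01). ∠RME = 127.9° gives ME at -18.60° from the x-axis; with |ME| = 21.2, E = (2.614, -54.78). ∠MED = 111.7° gives ED at 49.70° from the x-axis; with |ED| = 11.0, D = (9.729, -46.39). Then |VD| = |D − V| = 47.40.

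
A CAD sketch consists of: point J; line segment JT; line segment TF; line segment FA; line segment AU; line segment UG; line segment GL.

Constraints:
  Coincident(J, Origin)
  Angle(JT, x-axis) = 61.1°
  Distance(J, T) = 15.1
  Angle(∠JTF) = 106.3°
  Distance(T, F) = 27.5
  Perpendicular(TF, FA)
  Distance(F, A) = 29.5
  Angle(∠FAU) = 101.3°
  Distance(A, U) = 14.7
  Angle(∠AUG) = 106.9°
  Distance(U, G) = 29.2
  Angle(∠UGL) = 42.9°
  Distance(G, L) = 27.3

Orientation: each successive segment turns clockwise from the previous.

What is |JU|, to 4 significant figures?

24.90

J is at the origin; JT runs at 61.1° with length 15.1, so T = (7.298, 13.22). ∠JTF = 106.3° gives TF at -12.60° from the x-axis; with |TF| = 27.5, F = (34.14, 7.221). TF ⟂ FA, so FA runs at -102.6°; with |FA| = 29.5, A = (27.70, -21.57). ∠FAU = 101.3° gives AU at 178.7° from the x-axis; with |AU| = 14.7, U = (13.00, -21.24). Then |JU| = |U − J| = 24.90.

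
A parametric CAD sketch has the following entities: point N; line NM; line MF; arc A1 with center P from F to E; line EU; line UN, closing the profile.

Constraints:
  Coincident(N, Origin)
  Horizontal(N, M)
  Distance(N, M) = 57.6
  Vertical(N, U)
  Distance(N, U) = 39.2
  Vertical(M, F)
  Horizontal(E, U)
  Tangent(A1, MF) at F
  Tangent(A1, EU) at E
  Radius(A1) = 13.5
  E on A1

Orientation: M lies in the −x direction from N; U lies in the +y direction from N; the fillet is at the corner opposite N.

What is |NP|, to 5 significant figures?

51.042

N is at the origin; N and M share the same y with |NM| = 57.6 and M on the −x side, so M = (-57.600, 0.0000). NU is vertical with |NU| = 39.2 and U on the +y side, so U = (0.0000, 39.200). The virtual corner opposite N is at (-57.600, 39.200). The tangent condition forces PF to be normal to MF and A1 meets EU tangentially, so PE is at right angles to EU, with radius 13.5, so the center P sits 13.5 in from both sides at P = (-44.100, 25.700). Then |NP| = |P − N| = 51.042.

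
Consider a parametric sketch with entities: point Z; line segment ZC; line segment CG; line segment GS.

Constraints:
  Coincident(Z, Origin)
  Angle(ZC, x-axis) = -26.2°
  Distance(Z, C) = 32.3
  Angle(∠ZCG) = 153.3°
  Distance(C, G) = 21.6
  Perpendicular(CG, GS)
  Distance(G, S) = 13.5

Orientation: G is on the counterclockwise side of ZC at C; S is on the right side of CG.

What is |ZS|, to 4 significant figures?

57.71

Z is at the origin; ZC runs at -26.2° with length 32.3, so C = 32.3·(cos -26.2°, sin -26.2°) = (28.98, -14.26). ∠ZCG = 153.3°, so CG runs at -26.2° + (180° − 153.3°) = 0.5000° from the x-axis; with |CG| = 21.6, G = C + 21.6·(cos 0.5000°, sin 0.5000°) = (50.58, -14.07). The perpendicularity gives GS at right angles to CG; with |GS| = 13.5 on the right of CG, S = G + 13.5·(0.008727, -1.000) = (50.70, -27.57). Then |ZS| = |S − Z| = 57.71.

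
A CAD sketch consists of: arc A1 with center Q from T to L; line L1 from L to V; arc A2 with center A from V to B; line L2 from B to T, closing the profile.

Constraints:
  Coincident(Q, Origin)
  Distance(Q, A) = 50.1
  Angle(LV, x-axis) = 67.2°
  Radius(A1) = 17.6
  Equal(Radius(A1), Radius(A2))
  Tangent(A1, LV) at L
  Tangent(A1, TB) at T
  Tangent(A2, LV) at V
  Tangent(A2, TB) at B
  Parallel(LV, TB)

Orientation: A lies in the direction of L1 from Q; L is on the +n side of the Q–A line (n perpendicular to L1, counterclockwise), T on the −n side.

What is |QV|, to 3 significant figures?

53.1

The slot axis is L1's direction at 67.2°, so u = (cos 67.2°, sin 67.2°) = (0.388, 0.922) and n = (−sin 67.2°, cos 67.2°) = (-0.922, 0.388). Q is at the origin and A lies 50.1 along u from Q, so A = 50.1·u = (19.4, 46.2). Tangency of A1 to both parallel lines with radius 17.6 puts L and T at Q ± 17.6·n: L = (-16.2, 6.82), T = (16.2, -6.82). Equal radii place V and B the same way about A: V = A + 17.6·n = (3.19, 53.0), B = A − 17.6·n = (35.6, 39.4). Then |QV| = |V − Q| = 53.1.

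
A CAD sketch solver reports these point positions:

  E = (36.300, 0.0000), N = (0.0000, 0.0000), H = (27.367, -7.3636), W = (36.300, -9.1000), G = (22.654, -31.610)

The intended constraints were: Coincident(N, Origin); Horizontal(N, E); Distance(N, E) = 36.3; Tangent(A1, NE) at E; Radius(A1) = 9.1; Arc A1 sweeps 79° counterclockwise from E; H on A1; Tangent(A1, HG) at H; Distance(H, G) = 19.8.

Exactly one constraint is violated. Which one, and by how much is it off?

Distance(H, G) = 19.8 — off by 4.90.

N = (0.00, 0.00) ✓; N.y = 0.00, E.y = 0.00 ✓; |NE| = 36.30 ✓; ∠(WE, EN) = 90.00° ✓; |WE| = 9.100 ✓; bearing(W→H) − bearing(W→E) = 79.00° ✓; |WH| = 9.100 ✓; ∠(WH, HG) = 90.00° ✓; |HG| = 24.70 ✗.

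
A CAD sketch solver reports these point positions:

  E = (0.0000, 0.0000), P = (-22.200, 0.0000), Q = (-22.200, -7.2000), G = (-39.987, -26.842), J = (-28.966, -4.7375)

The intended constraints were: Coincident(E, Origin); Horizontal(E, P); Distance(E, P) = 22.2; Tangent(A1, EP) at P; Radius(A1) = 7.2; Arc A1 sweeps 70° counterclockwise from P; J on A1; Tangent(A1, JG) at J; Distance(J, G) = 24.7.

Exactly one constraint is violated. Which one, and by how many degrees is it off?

Tangent(A1, JG) at J — off by 6.50°.

E = (0.00, 0.00) ✓; E.y = 0.00, P.y = 0.00 ✓; |EP| = 22.20 ✓; ∠(QP, PE) = 90.00° ✓; |QP| = 7.200 ✓; bearing(Q→J) − bearing(Q→P) = 70.00° ✓; |QJ| = 7.200 ✓; ∠(QJ, JG) = 96.50° ✗; |JG| = 24.70 ✓.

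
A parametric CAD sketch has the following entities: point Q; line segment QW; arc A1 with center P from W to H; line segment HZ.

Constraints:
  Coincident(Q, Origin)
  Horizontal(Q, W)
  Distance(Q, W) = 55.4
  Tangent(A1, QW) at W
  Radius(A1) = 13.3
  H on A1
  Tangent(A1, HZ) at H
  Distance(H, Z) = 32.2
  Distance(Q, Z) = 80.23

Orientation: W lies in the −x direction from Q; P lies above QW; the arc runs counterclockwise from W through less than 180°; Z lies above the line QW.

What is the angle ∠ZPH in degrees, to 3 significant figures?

67.6°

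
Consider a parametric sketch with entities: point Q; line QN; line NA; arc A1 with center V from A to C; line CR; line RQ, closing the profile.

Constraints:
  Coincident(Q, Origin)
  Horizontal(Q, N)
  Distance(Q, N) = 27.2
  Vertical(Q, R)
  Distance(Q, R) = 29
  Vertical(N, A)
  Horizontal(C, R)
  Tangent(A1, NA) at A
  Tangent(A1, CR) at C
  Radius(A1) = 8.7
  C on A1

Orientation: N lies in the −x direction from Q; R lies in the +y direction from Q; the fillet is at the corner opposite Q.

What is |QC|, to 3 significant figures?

34.4

Q is at the origin; Q and N share the same y with |QN| = 27.2 and N on the −x side, so N = (-27.2, 0.00). Q and R share the same x with |QR| = 29.0 and R on the +y side, so R = (0.00, 29.0). The virtual corner opposite Q is at (-27.2, 29.0). A1 meets NA tangentially, so VA is at right angles to NA and A1 meets CR tangentially, so VC is at right angles to CR, with radius 8.7, so the center V sits 8.7 in from both sides at V = (-18.5, 20.3). That places the tangent points at A = (-27.2, 20.3) on NA and C = (-18.5, 29.0) on CR. Then |QC| = |C − Q| = 34.4.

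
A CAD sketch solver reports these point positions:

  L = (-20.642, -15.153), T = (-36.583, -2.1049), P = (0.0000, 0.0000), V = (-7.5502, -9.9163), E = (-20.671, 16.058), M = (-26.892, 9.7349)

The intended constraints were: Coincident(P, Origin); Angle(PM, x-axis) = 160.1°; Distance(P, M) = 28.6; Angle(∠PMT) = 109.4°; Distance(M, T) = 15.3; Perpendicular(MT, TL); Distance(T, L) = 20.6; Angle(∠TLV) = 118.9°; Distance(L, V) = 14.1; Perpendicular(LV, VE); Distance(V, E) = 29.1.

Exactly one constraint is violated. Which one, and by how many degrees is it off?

Perpendicular(LV, VE) — off by 5.00°.

P = (0.00, 0.00) ✓; PM at 160.1° ✓; |PM| = 28.60 ✓; ∠PMT = 109.4° ✓; |MT| = 15.30 ✓; ∠(MT, TL) = 90.00° ✓; |TL| = 20.60 ✓; ∠TLV = 118.9° ✓; |LV| = 14.10 ✓; ∠(LV, VE) = 95.00° ✗; |VE| = 29.10 ✓.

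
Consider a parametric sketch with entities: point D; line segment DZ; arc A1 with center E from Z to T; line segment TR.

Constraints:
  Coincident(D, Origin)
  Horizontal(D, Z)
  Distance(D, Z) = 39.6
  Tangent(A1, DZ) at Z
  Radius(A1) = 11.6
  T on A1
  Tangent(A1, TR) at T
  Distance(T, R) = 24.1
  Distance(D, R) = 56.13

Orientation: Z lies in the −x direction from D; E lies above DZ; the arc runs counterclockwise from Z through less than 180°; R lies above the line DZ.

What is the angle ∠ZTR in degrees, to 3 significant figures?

121°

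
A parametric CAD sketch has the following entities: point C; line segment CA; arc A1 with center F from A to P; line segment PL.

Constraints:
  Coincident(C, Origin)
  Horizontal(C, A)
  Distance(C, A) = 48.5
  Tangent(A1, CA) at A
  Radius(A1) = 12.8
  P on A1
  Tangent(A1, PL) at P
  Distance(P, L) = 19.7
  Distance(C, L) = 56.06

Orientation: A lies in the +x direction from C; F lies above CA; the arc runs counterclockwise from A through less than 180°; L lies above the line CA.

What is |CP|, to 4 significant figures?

61.47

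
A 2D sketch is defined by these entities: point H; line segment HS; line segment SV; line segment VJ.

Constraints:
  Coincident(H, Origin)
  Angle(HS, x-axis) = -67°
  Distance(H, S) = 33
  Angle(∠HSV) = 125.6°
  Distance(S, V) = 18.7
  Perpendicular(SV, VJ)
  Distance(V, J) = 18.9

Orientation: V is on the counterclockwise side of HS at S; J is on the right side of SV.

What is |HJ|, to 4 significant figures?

59.40

H is at the origin; HS runs at -67.0° with length 33.0, so S = 33.0·(cos -67.0°, sin -67.0°) = (12.89, -30.38). ∠HSV = 125.6°, so SV runs at -67.0° + (180° − 125.6°) = -12.60° from the x-axis; with |SV| = 18.7, V = S + 18.7·(cos -12.60°, sin -12.60°) = (31.14, -34.46). The perpendicularity gives VJ at right angles to SV; with |VJ| = 18.9 on the right of SV, J = V + 18.9·(-0.2181, -0.9759) = (27.02, -52.90). Then |HJ| = |J − H| = 59.40.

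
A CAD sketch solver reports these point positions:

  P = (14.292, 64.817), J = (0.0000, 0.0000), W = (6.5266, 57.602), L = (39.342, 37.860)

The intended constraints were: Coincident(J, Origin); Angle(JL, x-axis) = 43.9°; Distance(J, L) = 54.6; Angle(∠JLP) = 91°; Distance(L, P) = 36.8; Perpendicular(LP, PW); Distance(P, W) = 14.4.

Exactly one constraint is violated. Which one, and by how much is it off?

Distance(P, W) = 14.4 — off by 3.80.

J = (0.00, 0.00) ✓; JL at 43.90° ✓; |JL| = 54.60 ✓; ∠JLP = 91.00° ✓; |LP| = 36.80 ✓; ∠(LP, PW) = 90.00° ✓; |PW| = 10.60 ✗.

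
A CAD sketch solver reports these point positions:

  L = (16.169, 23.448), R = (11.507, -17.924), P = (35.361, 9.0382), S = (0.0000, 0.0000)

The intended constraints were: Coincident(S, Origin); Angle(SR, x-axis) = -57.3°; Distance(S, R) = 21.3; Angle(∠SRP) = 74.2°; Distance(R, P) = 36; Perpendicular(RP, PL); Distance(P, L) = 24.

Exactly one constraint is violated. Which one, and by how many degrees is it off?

Perpendicular(RP, PL) — off by 4.60°.

S = (0.00, 0.00) ✓; SR at -57.30° ✓; |SR| = 21.30 ✓; ∠SRP = 74.20° ✓; |RP| = 36.00 ✓; ∠(RP, PL) = 94.60° ✗; |PL| = 24.00 ✓.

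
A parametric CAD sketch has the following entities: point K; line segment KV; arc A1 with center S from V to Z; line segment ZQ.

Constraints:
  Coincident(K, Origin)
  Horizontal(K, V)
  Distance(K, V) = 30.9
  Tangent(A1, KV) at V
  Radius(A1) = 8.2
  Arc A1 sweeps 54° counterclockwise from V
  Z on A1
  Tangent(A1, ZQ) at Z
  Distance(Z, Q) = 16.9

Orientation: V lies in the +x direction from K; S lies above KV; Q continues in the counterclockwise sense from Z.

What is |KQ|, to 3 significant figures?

50.4

K is at the origin; K and V share the same y with |KV| = 30.9 and V on the +x side, so V = (30.9, 0.00). The tangent condition forces SV to be normal to KV, so S = V + (0, 8.2) = (30.9, 8.20). On A1, V sits at bearing -90° from S; a 54° counterclockwise sweep puts Z at bearing -36°, so Z = S + 8.2·(cos -36°, sin -36°) = (37.5, 3.38). The tangent condition forces SZ to be normal to ZQ, so ZQ runs along (−sin -36°, cos -36°); with |ZQ| = 16.9, Q = (47.5, 17.1). Then |KQ| = |Q − K| = 50.4.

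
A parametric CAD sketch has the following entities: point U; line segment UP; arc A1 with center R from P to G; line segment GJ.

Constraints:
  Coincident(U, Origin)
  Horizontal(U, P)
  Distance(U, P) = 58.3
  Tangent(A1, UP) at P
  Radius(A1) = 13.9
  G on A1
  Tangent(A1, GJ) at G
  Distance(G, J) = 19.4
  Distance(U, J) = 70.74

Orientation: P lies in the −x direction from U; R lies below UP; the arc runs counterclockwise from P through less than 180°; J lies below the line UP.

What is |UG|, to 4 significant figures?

73.25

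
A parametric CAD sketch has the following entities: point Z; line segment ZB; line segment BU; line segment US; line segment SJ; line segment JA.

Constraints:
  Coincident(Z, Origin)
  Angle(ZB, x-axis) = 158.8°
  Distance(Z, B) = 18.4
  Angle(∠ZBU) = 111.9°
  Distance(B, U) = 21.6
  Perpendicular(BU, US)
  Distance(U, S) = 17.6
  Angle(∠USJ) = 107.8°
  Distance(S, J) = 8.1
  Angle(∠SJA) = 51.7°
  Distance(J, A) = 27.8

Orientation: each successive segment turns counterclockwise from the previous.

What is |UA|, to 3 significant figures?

6.30

Z is at the origin; ZB runs at 158.8° with length 18.4, so B = (-17.2, 6.65). ∠ZBU = 111.9° gives BU at -133° from the x-axis; with |BU| = 21.6, U = (-31.9, -9.12). BU is perpendicular to US, so US runs at -43.1°; with |US| = 17.6, S = (-19.1, -21.1). ∠USJ = 107.8° gives SJ at 29.1° from the x-axis; with |SJ| = 8.1, J = (-12.0, -17.2). ∠SJA = 51.7° gives JA at 157° from the x-axis; with |JA| = 27.8, A = (-37.7, -6.52). Then |UA| = |A − U| = 6.30.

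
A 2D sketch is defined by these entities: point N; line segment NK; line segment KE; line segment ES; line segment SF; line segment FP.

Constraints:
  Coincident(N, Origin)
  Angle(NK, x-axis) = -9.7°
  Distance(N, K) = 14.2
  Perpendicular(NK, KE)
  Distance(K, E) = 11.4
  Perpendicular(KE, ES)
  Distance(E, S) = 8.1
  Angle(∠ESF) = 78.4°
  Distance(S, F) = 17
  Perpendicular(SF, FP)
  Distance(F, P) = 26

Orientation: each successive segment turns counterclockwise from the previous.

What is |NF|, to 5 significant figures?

10.872

KE ⟂ ES, so ES runs at 170.30°; with |ES| = 8.1, S = (7.9336, 10.209). ∠ESF = 78.4° gives SF at -88.100° from the x-axis; with |SF| = 17.0, F = (8.4972, -6.7814). Then |NF| = |F − N| = 10.872.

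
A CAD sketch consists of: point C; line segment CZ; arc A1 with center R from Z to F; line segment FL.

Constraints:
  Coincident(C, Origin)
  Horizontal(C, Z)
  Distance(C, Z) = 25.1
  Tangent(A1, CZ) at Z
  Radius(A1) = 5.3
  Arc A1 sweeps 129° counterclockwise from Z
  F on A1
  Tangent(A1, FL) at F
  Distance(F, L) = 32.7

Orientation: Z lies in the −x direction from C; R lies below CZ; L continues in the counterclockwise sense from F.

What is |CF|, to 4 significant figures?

30.47

The tangent condition forces RZ to be normal to CZ, so R = Z + (0, -5.3) = (-25.10, -5.300). On A1, Z sits at bearing 90° from R; a 129° counterclockwise sweep puts F at bearing 219°, so F = R + 5.3·(cos 219°, sin 219°) = (-29.22, -8.635). Then |CF| = |F − C| = 30.47.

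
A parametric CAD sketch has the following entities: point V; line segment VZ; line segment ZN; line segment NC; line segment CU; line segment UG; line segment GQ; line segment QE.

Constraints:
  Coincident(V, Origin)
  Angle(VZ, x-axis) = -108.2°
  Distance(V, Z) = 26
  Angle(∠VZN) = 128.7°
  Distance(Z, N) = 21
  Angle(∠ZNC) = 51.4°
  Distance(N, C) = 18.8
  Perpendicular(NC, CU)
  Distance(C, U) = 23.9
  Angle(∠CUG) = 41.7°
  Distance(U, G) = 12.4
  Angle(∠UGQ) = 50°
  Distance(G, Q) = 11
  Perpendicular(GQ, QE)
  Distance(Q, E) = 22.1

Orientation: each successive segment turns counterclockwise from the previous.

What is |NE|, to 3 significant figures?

42.6

∠UGQ = 50.0° gives GQ at 70.0° from the x-axis; with |GQ| = 11.0, Q = (-3.48, -17.3). The perpendicularity gives QE at right angles to GQ, so QE runs at 160°; with |QE| = 22.1, E = (-24.2, -9.78). Then |NE| = |E − N| = 42.6.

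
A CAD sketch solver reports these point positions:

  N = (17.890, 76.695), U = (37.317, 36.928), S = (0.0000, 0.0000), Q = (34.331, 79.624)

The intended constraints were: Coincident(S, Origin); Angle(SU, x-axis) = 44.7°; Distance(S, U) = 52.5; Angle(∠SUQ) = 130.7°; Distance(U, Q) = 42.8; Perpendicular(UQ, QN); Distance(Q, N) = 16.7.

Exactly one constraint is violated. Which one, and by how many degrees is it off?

Perpendicular(UQ, QN) — off by 6.10°.

S = (0.00, 0.00) ✓; SU at 44.70° ✓; |SU| = 52.50 ✓; ∠SUQ = 130.7° ✓; |UQ| = 42.80 ✓; ∠(UQ, QN) = 96.10° ✗; |QN| = 16.70 ✓.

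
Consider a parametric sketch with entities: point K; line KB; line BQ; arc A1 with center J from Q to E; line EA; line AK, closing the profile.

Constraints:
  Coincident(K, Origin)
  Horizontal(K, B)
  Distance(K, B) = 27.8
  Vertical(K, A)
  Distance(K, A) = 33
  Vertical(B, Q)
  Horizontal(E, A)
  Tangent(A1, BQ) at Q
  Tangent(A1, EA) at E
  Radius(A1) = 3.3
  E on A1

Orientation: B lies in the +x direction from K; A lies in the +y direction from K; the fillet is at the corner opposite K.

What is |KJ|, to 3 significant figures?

38.5

KA is vertical with |KA| = 33.0 and A on the +y side, so A = (0.00, 33.0). The virtual corner opposite K is at (27.8, 33.0). The tangent condition forces JQ to be normal to BQ and A1 meets EA tangentially, so JE is at right angles to EA, with radius 3.3, so the center J sits 3.3 in from both sides at J = (24.5, 29.7). Then |KJ| = |J − K| = 38.5.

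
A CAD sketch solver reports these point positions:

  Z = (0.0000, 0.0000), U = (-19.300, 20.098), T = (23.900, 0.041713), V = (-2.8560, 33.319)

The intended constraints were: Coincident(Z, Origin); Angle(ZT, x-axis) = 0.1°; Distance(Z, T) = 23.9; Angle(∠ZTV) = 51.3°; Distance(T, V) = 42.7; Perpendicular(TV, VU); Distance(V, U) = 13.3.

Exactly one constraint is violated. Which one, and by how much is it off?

Distance(V, U) = 13.3 — off by 7.80.

Z = (0.00, 0.00) ✓; ZT at 0.1000° ✓; |ZT| = 23.90 ✓; ∠ZTV = 51.30° ✓; |TV| = 42.70 ✓; ∠(TV, VU) = 90.00° ✓; |VU| = 21.10 ✗.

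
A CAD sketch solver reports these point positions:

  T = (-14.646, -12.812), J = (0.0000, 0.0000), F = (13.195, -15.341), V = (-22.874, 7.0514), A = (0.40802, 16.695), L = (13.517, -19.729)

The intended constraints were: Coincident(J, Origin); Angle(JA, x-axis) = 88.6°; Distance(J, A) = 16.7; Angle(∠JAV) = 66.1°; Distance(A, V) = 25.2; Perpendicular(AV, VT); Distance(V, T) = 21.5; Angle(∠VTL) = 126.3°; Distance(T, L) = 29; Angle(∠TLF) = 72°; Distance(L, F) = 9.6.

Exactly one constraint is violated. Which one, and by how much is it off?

Distance(L, F) = 9.6 — off by 5.20.

J = (0.00, 0.00) ✓; JA at 88.60° ✓; |JA| = 16.70 ✓; ∠JAV = 66.10° ✓; |AV| = 25.20 ✓; ∠(AV, VT) = 90.00° ✓; |VT| = 21.50 ✓; ∠VTL = 126.3° ✓; |TL| = 29.00 ✓; ∠TLF = 72.00° ✓; |LF| = 4.400 ✗.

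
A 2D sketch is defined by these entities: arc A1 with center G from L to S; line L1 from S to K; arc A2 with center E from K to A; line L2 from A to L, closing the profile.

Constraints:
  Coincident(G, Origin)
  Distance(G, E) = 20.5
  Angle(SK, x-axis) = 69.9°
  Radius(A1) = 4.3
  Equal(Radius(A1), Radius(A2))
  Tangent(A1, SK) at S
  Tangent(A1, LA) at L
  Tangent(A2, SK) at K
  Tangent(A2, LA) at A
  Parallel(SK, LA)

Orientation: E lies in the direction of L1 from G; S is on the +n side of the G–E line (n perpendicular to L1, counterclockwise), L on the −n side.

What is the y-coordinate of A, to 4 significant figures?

17.77

The slot axis is L1's direction at 69.9°, so u = (cos 69.9°, sin 69.9°) = (0.3437, 0.9391) and n = (−sin 69.9°, cos 69.9°) = (-0.9391, 0.3437). G is at the origin and E lies 20.5 along u from G, so E = 20.5·u = (7.045, 19.25). Tangency of A1 to both parallel lines with radius 4.3 puts S and L at G ± 4.3·n: S = (-4.038, 1.478), L = (4.038, -1.478). Equal radii place K and A the same way about E: K = E + 4.3·n = (3.007, 20.73), A = E − 4.3·n = (11.08, 17.77). So A.y = 17.77.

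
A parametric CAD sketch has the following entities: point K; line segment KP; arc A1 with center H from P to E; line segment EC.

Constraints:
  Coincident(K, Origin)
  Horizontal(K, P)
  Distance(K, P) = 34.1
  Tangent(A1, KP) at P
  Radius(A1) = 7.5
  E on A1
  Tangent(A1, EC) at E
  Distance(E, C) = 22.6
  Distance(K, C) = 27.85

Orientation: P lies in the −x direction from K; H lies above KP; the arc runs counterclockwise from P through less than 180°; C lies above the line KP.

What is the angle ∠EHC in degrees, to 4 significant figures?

71.64°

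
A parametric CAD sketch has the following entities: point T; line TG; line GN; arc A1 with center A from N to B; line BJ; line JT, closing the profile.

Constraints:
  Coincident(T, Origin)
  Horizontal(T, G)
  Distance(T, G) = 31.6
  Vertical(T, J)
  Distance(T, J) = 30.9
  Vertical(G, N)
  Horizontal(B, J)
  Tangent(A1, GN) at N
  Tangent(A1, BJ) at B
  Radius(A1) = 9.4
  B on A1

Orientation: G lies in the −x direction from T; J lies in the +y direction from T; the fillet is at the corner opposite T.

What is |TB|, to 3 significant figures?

38.0

T is at the origin; T and G share the same y with |TG| = 31.6 and G on the −x side, so G = (-31.6, 0.00). TJ is vertical with |TJ| = 30.9 and J on the +y side, so J = (0.00, 30.9). The virtual corner opposite T is at (-31.6, 30.9). Tangency of A1 to GN means the radius AN is perpendicular to GN and A1 meets BJ tangentially, so AB is at right angles to BJ, with radius 9.4, so the center A sits 9.4 in from both sides at A = (-22.2, 21.5). That places the tangent points at N = (-31.6, 21.5) on GN and B = (-22.2, 30.9) on BJ. Then |TB| = |B − T| = 38.0.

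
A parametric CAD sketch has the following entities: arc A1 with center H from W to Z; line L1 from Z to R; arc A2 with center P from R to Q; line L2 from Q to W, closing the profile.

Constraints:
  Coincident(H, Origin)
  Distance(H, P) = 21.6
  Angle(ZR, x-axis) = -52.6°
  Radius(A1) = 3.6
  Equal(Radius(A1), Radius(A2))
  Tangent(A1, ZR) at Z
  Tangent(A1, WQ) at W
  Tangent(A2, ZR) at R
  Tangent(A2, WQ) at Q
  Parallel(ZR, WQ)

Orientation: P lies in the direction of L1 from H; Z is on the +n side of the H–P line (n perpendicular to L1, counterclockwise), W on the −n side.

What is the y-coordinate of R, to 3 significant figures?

-15.0

The slot axis is L1's direction at -52.6°, so u = (cos -52.6°, sin -52.6°) = (0.607, -0.794) and n = (−sin -52.6°, cos -52.6°) = (0.794, 0.607). H is at the origin and P lies 21.6 along u from H, so P = 21.6·u = (13.1, -17.2). Tangency of A1 to both parallel lines with radius 3.6 puts Z and W at H ± 3.6·n: Z = (2.86, 2.19), W = (-2.86, -2.19). Equal radii place R and Q the same way about P: R = P + 3.6·n = (16.0, -15.0), Q = P − 3.6·n = (10.3, -19.3). So R.y = -15.0.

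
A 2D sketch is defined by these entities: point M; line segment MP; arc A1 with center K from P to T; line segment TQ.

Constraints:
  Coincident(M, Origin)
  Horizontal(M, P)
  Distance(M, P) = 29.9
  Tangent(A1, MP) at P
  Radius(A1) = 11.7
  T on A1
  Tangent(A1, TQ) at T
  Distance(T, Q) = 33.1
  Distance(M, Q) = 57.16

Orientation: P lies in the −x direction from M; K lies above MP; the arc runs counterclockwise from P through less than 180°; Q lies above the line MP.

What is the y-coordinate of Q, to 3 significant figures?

46.7

M is at the origin; MP is horizontal with |MP| = 29.9 and P on the −x side, so P = (-29.9, 0.00). Tangency of A1 to MP means the radius KP is perpendicular to MP, so K = P + (0, 11.7) = (-29.9, 11.7). Since KT ⟂ TQ (tangency), |KQ| = √(11.7² + 33.1²) = 35.1 regardless of where T sits on A1. So Q lies on both circle(M, 57.16) and circle(K, 35.1); the above-MP intersection is Q = (-33.0, 46.7). T is the foot of the tangent from Q: T = (-19.3, 16.6).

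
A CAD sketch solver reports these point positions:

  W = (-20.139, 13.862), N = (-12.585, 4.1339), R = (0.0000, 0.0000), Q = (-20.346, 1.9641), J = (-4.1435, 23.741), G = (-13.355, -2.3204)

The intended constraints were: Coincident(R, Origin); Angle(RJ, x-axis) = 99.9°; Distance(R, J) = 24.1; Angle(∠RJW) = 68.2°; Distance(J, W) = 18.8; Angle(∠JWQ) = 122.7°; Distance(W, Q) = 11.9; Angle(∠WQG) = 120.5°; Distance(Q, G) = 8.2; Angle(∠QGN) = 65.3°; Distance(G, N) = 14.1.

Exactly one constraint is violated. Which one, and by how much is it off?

Distance(G, N) = 14.1 — off by 7.60.

R = (0.00, 0.00) ✓; RJ at 99.90° ✓; |RJ| = 24.10 ✓; ∠RJW = 68.20° ✓; |JW| = 18.80 ✓; ∠JWQ = 122.7° ✓; |WQ| = 11.90 ✓; ∠WQG = 120.5° ✓; |QG| = 8.199 ✓; ∠QGN = 65.30° ✓; |GN| = 6.500 ✗.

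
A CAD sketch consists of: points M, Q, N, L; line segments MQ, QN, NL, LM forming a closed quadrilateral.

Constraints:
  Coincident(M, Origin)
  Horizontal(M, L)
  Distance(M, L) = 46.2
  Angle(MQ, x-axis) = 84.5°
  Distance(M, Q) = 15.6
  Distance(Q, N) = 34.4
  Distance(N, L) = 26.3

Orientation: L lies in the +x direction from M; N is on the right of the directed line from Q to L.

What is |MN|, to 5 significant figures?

25.426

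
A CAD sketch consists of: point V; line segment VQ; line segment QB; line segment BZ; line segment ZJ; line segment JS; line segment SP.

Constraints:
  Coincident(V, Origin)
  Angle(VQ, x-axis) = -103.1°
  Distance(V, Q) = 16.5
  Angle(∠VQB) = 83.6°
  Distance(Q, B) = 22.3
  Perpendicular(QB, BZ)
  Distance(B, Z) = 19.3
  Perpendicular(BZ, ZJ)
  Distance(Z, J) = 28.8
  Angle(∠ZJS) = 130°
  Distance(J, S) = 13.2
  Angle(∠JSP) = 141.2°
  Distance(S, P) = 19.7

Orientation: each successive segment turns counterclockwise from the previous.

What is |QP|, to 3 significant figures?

18.6

V is at the origin; VQ runs at -103.1° with length 16.5, so Q = (-3.74, -16.1). ∠VQB = 83.6° gives QB at -6.70° from the x-axis; with |QB| = 22.3, B = (18.4, -18.7). QB ⟂ BZ, so BZ runs at 83.3°; with |BZ| = 19.3, Z = (20.7, 0.496). BZ is perpendicular to ZJ, so ZJ runs at 173°; with |ZJ| = 28.8, J = (-7.94, 3.86). ∠ZJS = 130.0° gives JS at -137° from the x-axis; with |JS| = 13.2, S = (-17.6, -5.20). ∠JSP = 141.2° gives SP at -97.9° from the x-axis; with |SP| = 19.7, P = (-20.3, -24.7). Then |QP| = |P − Q| = 18.6.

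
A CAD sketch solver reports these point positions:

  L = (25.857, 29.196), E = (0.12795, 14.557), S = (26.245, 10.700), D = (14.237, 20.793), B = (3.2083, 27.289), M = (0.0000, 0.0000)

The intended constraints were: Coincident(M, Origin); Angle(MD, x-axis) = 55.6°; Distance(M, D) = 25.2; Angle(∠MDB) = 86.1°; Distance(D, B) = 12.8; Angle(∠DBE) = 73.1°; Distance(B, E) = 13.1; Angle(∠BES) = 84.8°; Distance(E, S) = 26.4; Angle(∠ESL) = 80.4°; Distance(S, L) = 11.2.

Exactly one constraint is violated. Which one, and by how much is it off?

Distance(S, L) = 11.2 — off by 7.30.

M = (0.00, 0.00) ✓; MD at 55.60° ✓; |MD| = 25.20 ✓; ∠MDB = 86.10° ✓; |DB| = 12.80 ✓; ∠DBE = 73.10° ✓; |BE| = 13.10 ✓; ∠BES = 84.80° ✓; |ES| = 26.40 ✓; ∠ESL = 80.40° ✓; |SL| = 18.50 ✗.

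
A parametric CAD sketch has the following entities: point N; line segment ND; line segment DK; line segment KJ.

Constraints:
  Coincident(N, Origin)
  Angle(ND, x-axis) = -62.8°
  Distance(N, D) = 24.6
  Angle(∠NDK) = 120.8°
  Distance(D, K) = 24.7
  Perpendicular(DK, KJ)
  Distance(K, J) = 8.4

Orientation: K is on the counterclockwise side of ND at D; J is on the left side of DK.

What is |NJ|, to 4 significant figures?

39.41

N is at the origin; ND runs at -62.8° with length 24.6, so D = 24.6·(cos -62.8°, sin -62.8°) = (11.24, -21.88). ∠NDK = 120.8°, so DK runs at -62.8° + (180° − 120.8°) = -3.600° from the x-axis; with |DK| = 24.7, K = D + 24.7·(cos -3.600°, sin -3.600°) = (35.90, -23.43). DK is perpendicular to KJ; with |KJ| = 8.4 on the left of DK, J = K + 8.4·(0.06279, 0.9980) = (36.42, -15.05). Then |NJ| = |J − N| = 39.41.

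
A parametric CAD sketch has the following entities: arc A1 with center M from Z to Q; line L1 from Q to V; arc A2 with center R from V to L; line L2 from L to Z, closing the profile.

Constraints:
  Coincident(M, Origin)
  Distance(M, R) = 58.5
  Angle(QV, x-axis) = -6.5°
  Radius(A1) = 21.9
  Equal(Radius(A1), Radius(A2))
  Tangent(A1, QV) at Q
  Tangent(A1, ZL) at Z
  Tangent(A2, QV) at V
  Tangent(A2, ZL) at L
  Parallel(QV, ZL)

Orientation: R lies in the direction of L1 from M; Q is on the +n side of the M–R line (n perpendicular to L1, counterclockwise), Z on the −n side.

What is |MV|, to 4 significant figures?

62.46

Tangency of A1 to both parallel lines with radius 21.9 puts Q and Z at M ± 21.9·n: Q = (2.479, 21.76), Z = (-2.479, -21.76). Equal radii place V and L the same way about R: V = R + 21.9·n = (60.60, 15.14), L = R − 21.9·n = (55.64, -28.38). Then |MV| = |V − M| = 62.46.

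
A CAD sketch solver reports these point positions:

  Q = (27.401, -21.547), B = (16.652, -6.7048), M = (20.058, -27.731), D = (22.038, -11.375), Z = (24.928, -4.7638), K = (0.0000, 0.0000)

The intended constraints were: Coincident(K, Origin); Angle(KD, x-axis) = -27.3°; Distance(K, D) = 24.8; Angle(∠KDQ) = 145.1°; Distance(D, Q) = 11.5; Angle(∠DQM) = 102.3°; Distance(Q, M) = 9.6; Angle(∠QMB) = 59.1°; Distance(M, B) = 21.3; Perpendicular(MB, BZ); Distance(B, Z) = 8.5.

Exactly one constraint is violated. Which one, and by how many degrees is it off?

Perpendicular(MB, BZ) — off by 4.00°.

K = (0.00, 0.00) ✓; KD at -27.30° ✓; |KD| = 24.80 ✓; ∠KDQ = 145.1° ✓; |DQ| = 11.50 ✓; ∠DQM = 102.3° ✓; |QM| = 9.600 ✓; ∠QMB = 59.10° ✓; |MB| = 21.30 ✓; ∠(MB, BZ) = 86.00° ✗; |BZ| = 8.501 ✓.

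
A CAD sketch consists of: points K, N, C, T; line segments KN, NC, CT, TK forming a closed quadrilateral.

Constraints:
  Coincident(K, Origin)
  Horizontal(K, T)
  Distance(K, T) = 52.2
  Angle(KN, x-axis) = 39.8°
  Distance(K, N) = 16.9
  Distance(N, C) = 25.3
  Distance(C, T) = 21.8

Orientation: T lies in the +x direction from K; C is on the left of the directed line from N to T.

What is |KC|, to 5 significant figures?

41.051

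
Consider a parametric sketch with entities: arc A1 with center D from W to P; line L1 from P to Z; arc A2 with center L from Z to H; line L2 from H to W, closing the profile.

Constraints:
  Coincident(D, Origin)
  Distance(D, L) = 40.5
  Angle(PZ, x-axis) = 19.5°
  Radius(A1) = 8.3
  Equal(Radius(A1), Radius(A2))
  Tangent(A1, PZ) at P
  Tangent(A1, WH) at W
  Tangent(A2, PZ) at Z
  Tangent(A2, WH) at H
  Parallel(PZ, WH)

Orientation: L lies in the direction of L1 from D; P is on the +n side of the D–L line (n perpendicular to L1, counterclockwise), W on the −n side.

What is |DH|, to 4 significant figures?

41.34

Tangency of A1 to both parallel lines with radius 8.3 puts P and W at D ± 8.3·n: P = (-2.771, 7.824), W = (2.771, -7.824). Equal radii place Z and H the same way about L: Z = L + 8.3·n = (35.41, 21.34), H = L − 8.3·n = (40.95, 5.695). Then |DH| = |H − D| = 41.34.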